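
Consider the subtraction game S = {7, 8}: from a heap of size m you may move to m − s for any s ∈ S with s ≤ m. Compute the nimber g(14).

2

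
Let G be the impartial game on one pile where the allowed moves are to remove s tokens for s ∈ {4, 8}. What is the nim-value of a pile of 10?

2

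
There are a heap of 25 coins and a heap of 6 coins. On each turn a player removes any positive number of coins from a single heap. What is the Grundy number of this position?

31

Bitwise XOR of the heap sizes:
  11001  (25)
  00110  (6)
  -----
  11111  (31)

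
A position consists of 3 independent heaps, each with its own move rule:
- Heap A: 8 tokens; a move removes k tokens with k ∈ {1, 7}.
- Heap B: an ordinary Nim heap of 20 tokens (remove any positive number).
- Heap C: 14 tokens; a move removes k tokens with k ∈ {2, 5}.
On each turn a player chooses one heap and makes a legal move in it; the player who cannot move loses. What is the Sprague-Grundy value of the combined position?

Build the Grundy sequence for heap A with g(k) = mex{g(k−s) : s ∈ {1, 7}, s ≤ k}:
k:     0  1  2  3  4  5  6  7  8
g(k):  0  1  0  1  0  1  0  1  0
So g(8) = 0.
Heap B is a plain Nim heap of size 20, so its Grundy value is 20.
Build the Grundy sequence for heap C with g(k) = mex{g(k−s) : s ∈ {2, 5}, s ≤ k}:
k:     0  1  2  3  4  5  6  7  8  9 10 11 12 13 14
g(k):  0  0  1  1  0  2  1  0  0  1  1  0  2  1  0
So g(14) = 0.
The value of a disjunctive sum is the nim-sum of the parts.
Combined value = 0 XOR 20 XOR 0 = 20.

20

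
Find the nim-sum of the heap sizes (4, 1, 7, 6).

Nim-sum: 4 XOR 1 XOR 7 XOR 6 = 4.

4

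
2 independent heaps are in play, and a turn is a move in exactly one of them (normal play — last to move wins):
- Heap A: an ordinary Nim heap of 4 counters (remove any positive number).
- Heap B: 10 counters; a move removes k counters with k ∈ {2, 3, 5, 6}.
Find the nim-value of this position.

5

Heap A is a plain Nim heap of size 4, so its Grundy value is 4.
Grundy values for heap B (subtraction set {2, 3, 5, 6}):
g(0) = mex{} = 0
g(1) = mex{} = 0
g(2) = mex{0} = 1
g(3) = mex{0} = 1
g(4) = mex{0,1} = 2
g(5) = mex{0,1} = 2
g(6) = mex{0,1,2} = 3
g(7) = mex{0,1,2} = 3
g(8) = mex{1,2,3} = 0
g(9) = mex{1,2,3} = 0
g(10) = mex{0,2,3} = 1
So g(10) = 1.
The value of a disjunctive sum is the nim-sum of the parts.
Combined value = 4 XOR 1 = 5.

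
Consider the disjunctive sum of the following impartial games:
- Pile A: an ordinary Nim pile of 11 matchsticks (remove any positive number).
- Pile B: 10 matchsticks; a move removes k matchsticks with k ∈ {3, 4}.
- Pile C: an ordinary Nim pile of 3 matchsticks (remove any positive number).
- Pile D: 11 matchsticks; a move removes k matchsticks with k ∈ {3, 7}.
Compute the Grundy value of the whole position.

Pile A is a plain Nim pile of size 11, so its Grundy value is 11.
Grundy values for pile B (subtraction set {3, 4}):
k:     0  1  2  3  4  5  6  7  8  9 10
g(k):  0  0  0  1  1  1  2  0  0  0  1
So g(10) = 1.
Pile C is a plain Nim pile of size 3, so its Grundy value is 3.
Grundy values for pile D (subtraction set {3, 7}):
k:     0  1  2  3  4  5  6  7  8  9 10 11
g(k):  0  0  0  1  1  1  0  2  2  1  0  0
So g(11) = 0.
By the Sprague-Grundy theorem, the Grundy value of a sum of independent games is the XOR of the component values.
Combined value = 11 ⊕ 1 ⊕ 3 ⊕ 0 = 9.

9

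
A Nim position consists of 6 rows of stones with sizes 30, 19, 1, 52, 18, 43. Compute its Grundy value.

1

Nim-sum: 30 ⊕ 19 ⊕ 1 ⊕ 52 ⊕ 18 ⊕ 43 = 1.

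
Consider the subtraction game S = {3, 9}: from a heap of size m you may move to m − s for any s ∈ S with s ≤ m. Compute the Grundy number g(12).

Compute g(0), g(1), … for moves {3, 9}:
k:     0  1  2  3  4  5  6  7  8  9 10 11 12
g(k):  0  0  0  1  1  1  0  0  0  1  1  1  0
So g(12) = 0.

0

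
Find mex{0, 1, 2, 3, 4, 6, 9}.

5

The values 0, 1, 2, 3, 4 are all present; 5 is the first non-negative integer missing from the set.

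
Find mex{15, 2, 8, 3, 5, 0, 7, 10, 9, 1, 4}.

The values 0, 1, 2, 3, 4, 5 are all present; 6 is the first non-negative integer missing from the set.

6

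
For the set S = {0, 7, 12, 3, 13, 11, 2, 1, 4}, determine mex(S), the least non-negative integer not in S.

The values 0, 1, 2, 3, 4 are all present; 5 is the first non-negative integer missing from the set.

5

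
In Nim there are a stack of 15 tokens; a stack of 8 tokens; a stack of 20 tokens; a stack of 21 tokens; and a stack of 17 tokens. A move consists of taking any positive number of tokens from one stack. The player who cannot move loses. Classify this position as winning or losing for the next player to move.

Winning position

Compute the nim-sum pairwise:
15 ⊕ 8 = 7
7 ⊕ 20 = 19
19 ⊕ 21 = 6
6 ⊕ 17 = 23
The nim-sum is 23 ≠ 0, so this is an N-position: the player to move can win.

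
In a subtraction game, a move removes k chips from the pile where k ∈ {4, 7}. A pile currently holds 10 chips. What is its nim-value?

Grundy values for subtraction set {4, 7}:
g(0) = mex{} = 0
g(1) = mex{} = 0
g(2) = mex{} = 0
g(3) = mex{} = 0
g(4) = mex{0} = 1
g(5) = mex{0} = 1
g(6) = mex{0} = 1
g(7) = mex{0} = 1
g(8) = mex{0,1} = 2
g(9) = mex{0,1} = 2
g(10) = mex{0,1} = 2
So g(10) = 2.

2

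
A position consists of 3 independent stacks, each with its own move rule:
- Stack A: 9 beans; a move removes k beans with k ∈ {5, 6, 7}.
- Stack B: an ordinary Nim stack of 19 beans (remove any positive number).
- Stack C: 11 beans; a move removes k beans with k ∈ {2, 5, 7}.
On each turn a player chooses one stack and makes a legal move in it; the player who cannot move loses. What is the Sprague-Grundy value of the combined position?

17

For stack A, compute g(0), g(1), … with moves {5, 6, 7}:
k:     0  1  2  3  4  5  6  7  8  9
g(k):  0  0  0  0  0  1  1  1  1  1
So g(9) = 1.
Stack B is a plain Nim stack of size 19, so its Grundy value is 19.
For stack C, compute g(0), g(1), … with moves {2, 5, 7}:
g(0) = mex{} = 0
g(1) = mex{} = 0
g(2) = mex{0} = 1
g(3) = mex{0} = 1
g(4) = mex{1} = 0
g(5) = mex{0,1} = 2
g(6) = mex{0} = 1
g(7) = mex{0,1,2} = 3
g(8) = mex{0,1} = 2
g(9) = mex{0,1,3} = 2
g(10) = mex{1,2} = 0
g(11) = mex{0,1,2} = 3
So g(11) = 3.
By the Sprague-Grundy theorem, the Grundy value of a sum of independent games is the XOR of the component values.
Combined value = 1 ⊕ 19 ⊕ 3 = 17.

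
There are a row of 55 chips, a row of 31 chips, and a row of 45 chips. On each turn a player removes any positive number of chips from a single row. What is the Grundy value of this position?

5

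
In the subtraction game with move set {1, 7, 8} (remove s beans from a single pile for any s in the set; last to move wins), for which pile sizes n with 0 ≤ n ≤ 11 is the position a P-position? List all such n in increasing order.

Grundy values for subtraction set {1, 7, 8}:
g(0) = mex{} = 0
g(1) = mex{0} = 1
g(2) = mex{1} = 0
g(3) = mex{0} = 1
g(4) = mex{1} = 0
g(5) = mex{0} = 1
g(6) = mex{1} = 0
g(7) = mex{0} = 1
g(8) = mex{0,1} = 2
g(9) = mex{0,1,2} = 3
g(10) = mex{0,1,3} = 2
g(11) = mex{0,1,2} = 3
The P-positions (g = 0) in 0..11 are 0, 2, 4, 6.

0, 2, 4, 6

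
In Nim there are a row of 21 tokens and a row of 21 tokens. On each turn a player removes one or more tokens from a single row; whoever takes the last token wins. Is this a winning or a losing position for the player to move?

Losing position

Compute the nim-sum pairwise:
21 ^ 21 = 0
The nim-sum is 0, so this is a P-position: the player to move is in a losing position under optimal play.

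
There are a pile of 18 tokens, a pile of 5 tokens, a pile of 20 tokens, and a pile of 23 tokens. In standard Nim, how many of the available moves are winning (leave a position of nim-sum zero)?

Nim-sum: 18 XOR 5 XOR 20 XOR 23 = 20.
The overall nim-sum is X = 20. A pile of size p has a winning move iff p XOR X < p (reduce it to p XOR X).
  18: 18 XOR 20 = 6 < 18 — winning move (to 6).
  5: 5 XOR 20 = 17 ≥ 5 — no move.
  20: 20 XOR 20 = 0 < 20 — winning move (to 0).
  23: 23 XOR 20 = 3 < 23 — winning move (to 3).
That gives 3 winning moves.

3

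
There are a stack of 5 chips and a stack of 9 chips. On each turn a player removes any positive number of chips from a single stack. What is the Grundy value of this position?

12

Compute the nim-sum pairwise:
5 ^ 9 = 12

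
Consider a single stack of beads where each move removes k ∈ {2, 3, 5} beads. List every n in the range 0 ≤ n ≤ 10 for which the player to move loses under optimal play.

0, 1, 7, 8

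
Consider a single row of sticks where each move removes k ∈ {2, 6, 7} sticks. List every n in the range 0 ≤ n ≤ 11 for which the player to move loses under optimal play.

0, 1, 4, 5, 9

Build the Grundy sequence with g(k) = mex{g(k−s) : s ∈ {2, 6, 7}, s ≤ k}:
k:     0  1  2  3  4  5  6  7  8  9 10 11
g(k):  0  0  1  1  0  0  1  1  2  0  3  1
The P-positions (g = 0) in 0..11 are 0, 1, 4, 5, 9.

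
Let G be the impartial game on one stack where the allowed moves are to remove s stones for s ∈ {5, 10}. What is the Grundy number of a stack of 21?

1

Build the Grundy sequence with g(k) = mex{g(k−s) : s ∈ {5, 10}, s ≤ k}:
k:     0  1  2  3  4  5  6  7  8  9 10 11 12 13 14 15 16 17 18 19 20 21
g(k):  0  0  0  0  0  1  1  1  1  1  2  2  2  2  2  0  0  0  0  0  1  1
So g(21) = 1.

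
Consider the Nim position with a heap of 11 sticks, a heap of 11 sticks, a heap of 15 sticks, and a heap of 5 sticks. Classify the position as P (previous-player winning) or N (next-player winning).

Write each in binary and XOR column by column:
  1011  (11)
  1011  (11)
  1111  (15)
  0101  (5)
  ----
  1010  (10)
The nim-sum is 10 ≠ 0, so this is an N-position: the player to move can win.

N-position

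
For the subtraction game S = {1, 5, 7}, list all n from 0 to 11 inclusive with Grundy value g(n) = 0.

Compute g(0), g(1), … for moves {1, 5, 7}:
k:     0  1  2  3  4  5  6  7  8  9 10 11
g(k):  0  1  0  1  0  1  0  1  0  1  0  1
The P-positions (g = 0) in 0..11 are 0, 2, 4, 6, 8, 10.

0, 2, 4, 6, 8, 10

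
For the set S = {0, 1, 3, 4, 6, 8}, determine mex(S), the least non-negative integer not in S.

The values 0, 1 are all present; 2 is the first non-negative integer missing from the set.

2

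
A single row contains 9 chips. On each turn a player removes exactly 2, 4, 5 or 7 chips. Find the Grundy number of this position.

Build the Grundy sequence with g(k) = mex{g(k−s) : s ∈ {2, 4, 5, 7}, s ≤ k}:
k:     0  1  2  3  4  5  6  7  8  9
g(k):  0  0  1  1  2  2  3  3  4  0
So g(9) = 0.

0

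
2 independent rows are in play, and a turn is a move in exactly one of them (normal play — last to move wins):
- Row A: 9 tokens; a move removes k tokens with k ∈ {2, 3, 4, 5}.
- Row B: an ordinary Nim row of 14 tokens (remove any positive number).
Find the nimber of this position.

Build the Grundy sequence for row A with g(k) = mex{g(k−s) : s ∈ {2, 3, 4, 5}, s ≤ k}:
g(0) = mex{} = 0
g(1) = mex{} = 0
g(2) = mex{0} = 1
g(3) = mex{0} = 1
g(4) = mex{0,1} = 2
g(5) = mex{0,1} = 2
g(6) = mex{0,1,2} = 3
g(7) = mex{1,2} = 0
g(8) = mex{1,2,3} = 0
g(9) = mex{0,2,3} = 1
So g(9) = 1.
Row B is a plain Nim row of size 14, so its Grundy value is 14.
The value of a disjunctive sum is the nim-sum of the parts.
Combined value = 1 XOR 14 = 15.

15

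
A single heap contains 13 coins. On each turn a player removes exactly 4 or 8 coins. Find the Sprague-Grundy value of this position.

0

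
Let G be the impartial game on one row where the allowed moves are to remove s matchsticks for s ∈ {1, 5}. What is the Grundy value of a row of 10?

Compute g(0), g(1), … for moves {1, 5}:
g(0) = mex{} = 0
g(1) = mex{0} = 1
g(2) = mex{1} = 0
g(3) = mex{0} = 1
g(4) = mex{1} = 0
g(5) = mex{0} = 1
g(6) = mex{1} = 0
g(7) = mex{0} = 1
g(8) = mex{1} = 0
g(9) = mex{0} = 1
g(10) = mex{1} = 0
So g(10) = 0.

0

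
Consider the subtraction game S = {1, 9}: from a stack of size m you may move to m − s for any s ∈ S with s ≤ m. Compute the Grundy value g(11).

Grundy values for subtraction set {1, 9}:
g(0) = mex{} = 0
g(1) = mex{0} = 1
g(2) = mex{1} = 0
g(3) = mex{0} = 1
g(4) = mex{1} = 0
g(5) = mex{0} = 1
g(6) = mex{1} = 0
g(7) = mex{0} = 1
g(8) = mex{1} = 0
g(9) = mex{0} = 1
g(10) = mex{1} = 0
g(11) = mex{0} = 1
So g(11) = 1.

1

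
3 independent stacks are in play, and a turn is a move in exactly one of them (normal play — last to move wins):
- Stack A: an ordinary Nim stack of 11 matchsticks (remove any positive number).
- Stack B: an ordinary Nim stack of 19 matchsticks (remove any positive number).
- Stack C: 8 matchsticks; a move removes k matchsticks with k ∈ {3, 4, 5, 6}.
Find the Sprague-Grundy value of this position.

26

Stack A is a plain Nim stack of size 11, so its Grundy value is 11.
Stack B is a plain Nim stack of size 19, so its Grundy value is 19.
Grundy values for stack C (subtraction set {3, 4, 5, 6}):
g(0) = mex{} = 0
g(1) = mex{} = 0
g(2) = mex{} = 0
g(3) = mex{0} = 1
g(4) = mex{0} = 1
g(5) = mex{0} = 1
g(6) = mex{0,1} = 2
g(7) = mex{0,1} = 2
g(8) = mex{0,1} = 2
So g(8) = 2.
By the Sprague-Grundy theorem, the Grundy value of a sum of independent games is the XOR of the component values.
Combined value = 11 XOR 19 XOR 2 = 26.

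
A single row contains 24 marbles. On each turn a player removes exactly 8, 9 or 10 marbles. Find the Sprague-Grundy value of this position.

Compute g(0), g(1), … for moves {8, 9, 10}:
k:     0  1  2  3  4  5  6  7  8  9 10 11 12 13 14 15 16 17 18 19 20 21 22 23 24
g(k):  0  0  0  0  0  0  0  0  1  1  1  1  1  1  1  1  2  2  0  0  0  0  0  0  0
So g(24) = 0.

0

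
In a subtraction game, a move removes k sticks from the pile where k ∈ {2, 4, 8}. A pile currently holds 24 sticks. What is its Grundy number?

0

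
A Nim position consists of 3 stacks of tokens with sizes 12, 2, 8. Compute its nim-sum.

Compute the nim-sum pairwise:
12 ⊕ 2 = 14
14 ⊕ 8 = 6

6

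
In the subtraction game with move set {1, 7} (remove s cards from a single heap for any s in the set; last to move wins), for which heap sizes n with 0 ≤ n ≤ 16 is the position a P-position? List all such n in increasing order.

0, 2, 4, 6, 8, 10, 12, 14, 16

Grundy values for subtraction set {1, 7}:
k:     0  1  2  3  4  5  6  7  8  9 10 11 12 13 14 15 16
g(k):  0  1  0  1  0  1  0  1  0  1  0  1  0  1  0  1  0
The P-positions (g = 0) in 0..16 are 0, 2, 4, 6, 8, 10, 12, 14, 16.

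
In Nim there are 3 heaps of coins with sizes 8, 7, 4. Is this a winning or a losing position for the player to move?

Winning position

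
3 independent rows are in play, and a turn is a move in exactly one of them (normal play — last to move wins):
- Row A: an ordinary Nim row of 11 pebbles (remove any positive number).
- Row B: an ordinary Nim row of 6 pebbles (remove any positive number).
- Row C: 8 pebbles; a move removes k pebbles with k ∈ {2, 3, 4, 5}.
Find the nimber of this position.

13

Row A is a plain Nim row of size 11, so its Grundy value is 11.
Row B is a plain Nim row of size 6, so its Grundy value is 6.
For row C, compute g(0), g(1), … with moves {2, 3, 4, 5}:
g(0) = mex{} = 0
g(1) = mex{} = 0
g(2) = mex{0} = 1
g(3) = mex{0} = 1
g(4) = mex{0,1} = 2
g(5) = mex{0,1} = 2
g(6) = mex{0,1,2} = 3
g(7) = mex{1,2} = 0
g(8) = mex{1,2,3} = 0
So g(8) = 0.
The value of a disjunctive sum is the nim-sum of the parts.
Combined value = 11 XOR 6 XOR 0 = 13.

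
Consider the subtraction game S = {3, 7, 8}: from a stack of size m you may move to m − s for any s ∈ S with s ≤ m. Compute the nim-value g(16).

0

Compute g(0), g(1), … for moves {3, 7, 8}:
k:     0  1  2  3  4  5  6  7  8  9 10 11 12 13 14 15 16
g(k):  0  0  0  1  1  1  0  2  2  1  3  0  0  2  1  1  0
So g(16) = 0.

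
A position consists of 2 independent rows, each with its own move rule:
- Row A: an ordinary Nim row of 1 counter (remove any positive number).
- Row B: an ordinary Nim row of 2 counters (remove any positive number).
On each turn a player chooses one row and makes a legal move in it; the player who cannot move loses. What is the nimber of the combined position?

3

Row A is a plain Nim row of size 1, so its Grundy value is 1.
Row B is a plain Nim row of size 2, so its Grundy value is 2.
By the Sprague-Grundy theorem, the Grundy value of a sum of independent games is the XOR of the component values.
Combined value = 1 XOR 2 = 3.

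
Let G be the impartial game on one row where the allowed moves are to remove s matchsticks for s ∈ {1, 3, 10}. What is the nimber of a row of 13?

Build the Grundy sequence with g(k) = mex{g(k−s) : s ∈ {1, 3, 10}, s ≤ k}:
g(0) = mex{} = 0
g(1) = mex{0} = 1
g(2) = mex{1} = 0
g(3) = mex{0} = 1
g(4) = mex{1} = 0
g(5) = mex{0} = 1
g(6) = mex{1} = 0
g(7) = mex{0} = 1
g(8) = mex{1} = 0
g(9) = mex{0} = 1
g(10) = mex{0,1} = 2
g(11) = mex{0,1,2} = 3
g(12) = mex{0,1,3} = 2
g(13) = mex{1,2} = 0
So g(13) = 0.

0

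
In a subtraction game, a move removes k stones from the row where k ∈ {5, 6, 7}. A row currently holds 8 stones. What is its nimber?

1

Compute g(0), g(1), … for moves {5, 6, 7}:
k:     0  1  2  3  4  5  6  7  8
g(k):  0  0  0  0  0  1  1  1  1
So g(8) = 1.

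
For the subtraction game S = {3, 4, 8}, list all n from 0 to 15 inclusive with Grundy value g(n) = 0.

0, 1, 2, 7, 12, 13, 14

Compute g(0), g(1), … for moves {3, 4, 8}:
k:     0  1  2  3  4  5  6  7  8  9 10 11 12 13 14 15
g(k):  0  0  0  1  1  1  2  0  2  3  1  3  0  0  0  1
The P-positions (g = 0) in 0..15 are 0, 1, 2, 7, 12, 13, 14.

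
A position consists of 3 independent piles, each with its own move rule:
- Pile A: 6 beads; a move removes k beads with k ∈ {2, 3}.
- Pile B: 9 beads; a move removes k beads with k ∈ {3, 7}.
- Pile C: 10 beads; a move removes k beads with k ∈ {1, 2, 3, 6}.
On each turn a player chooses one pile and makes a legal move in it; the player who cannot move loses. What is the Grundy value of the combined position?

3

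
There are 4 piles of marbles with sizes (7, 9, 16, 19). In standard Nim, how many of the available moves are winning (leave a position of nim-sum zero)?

1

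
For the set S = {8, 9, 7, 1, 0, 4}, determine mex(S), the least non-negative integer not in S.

The values 0, 1 are all present; 2 is the first non-negative integer missing from the set.

2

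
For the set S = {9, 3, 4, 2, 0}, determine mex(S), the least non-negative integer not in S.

1

0 is in the set but 1 is not, so the mex is 1.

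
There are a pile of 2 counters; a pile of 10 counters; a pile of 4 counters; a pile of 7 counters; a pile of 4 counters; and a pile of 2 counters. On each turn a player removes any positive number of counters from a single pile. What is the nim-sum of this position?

13

Compute the nim-sum pairwise:
2 ^ 10 = 8
8 ^ 4 = 12
12 ^ 7 = 11
11 ^ 4 = 15
15 ^ 2 = 13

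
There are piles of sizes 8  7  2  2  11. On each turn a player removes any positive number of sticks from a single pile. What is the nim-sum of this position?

4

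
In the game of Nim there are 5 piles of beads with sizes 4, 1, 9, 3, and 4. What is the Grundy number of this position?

Compute the nim-sum pairwise:
4 XOR 1 = 5
5 XOR 9 = 12
12 XOR 3 = 15
15 XOR 4 = 11

11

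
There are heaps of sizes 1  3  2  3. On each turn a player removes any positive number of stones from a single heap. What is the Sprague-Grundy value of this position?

3

Bitwise XOR of the heap sizes:
  01  (1)
  11  (3)
  10  (2)
  11  (3)
  --
  11  (3)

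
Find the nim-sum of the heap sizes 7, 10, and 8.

Bitwise XOR of the heap sizes:
  0111  (7)
  1010  (10)
  1000  (8)
  ----
  0101  (5)

5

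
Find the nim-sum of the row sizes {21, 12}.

Nim-sum: 21 ^ 12 = 25.

25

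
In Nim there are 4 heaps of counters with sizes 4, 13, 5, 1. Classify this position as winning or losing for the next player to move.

Winning position

Compute the nim-sum pairwise:
4 XOR 13 = 9
9 XOR 5 = 12
12 XOR 1 = 13
The nim-sum is 13 ≠ 0, so this is an N-position: the player to move can win.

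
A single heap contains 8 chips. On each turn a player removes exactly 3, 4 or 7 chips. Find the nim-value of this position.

2

Build the Grundy sequence with g(k) = mex{g(k−s) : s ∈ {3, 4, 7}, s ≤ k}:
k:     0  1  2  3  4  5  6  7  8
g(k):  0  0  0  1  1  1  2  2  2
So g(8) = 2.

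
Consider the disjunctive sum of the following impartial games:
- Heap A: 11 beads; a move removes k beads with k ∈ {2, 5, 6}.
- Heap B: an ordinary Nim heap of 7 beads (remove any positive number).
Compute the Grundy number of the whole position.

7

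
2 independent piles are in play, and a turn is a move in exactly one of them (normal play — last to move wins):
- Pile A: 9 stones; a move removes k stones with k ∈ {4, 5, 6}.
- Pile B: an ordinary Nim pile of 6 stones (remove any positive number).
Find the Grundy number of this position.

4

Build the Grundy sequence for pile A with g(k) = mex{g(k−s) : s ∈ {4, 5, 6}, s ≤ k}:
g(0) = mex{} = 0
g(1) = mex{} = 0
g(2) = mex{} = 0
g(3) = mex{} = 0
g(4) = mex{0} = 1
g(5) = mex{0} = 1
g(6) = mex{0} = 1
g(7) = mex{0} = 1
g(8) = mex{0,1} = 2
g(9) = mex{0,1} = 2
So g(9) = 2.
Pile B is a plain Nim pile of size 6, so its Grundy value is 6.
By the Sprague-Grundy theorem, the Grundy value of a sum of independent games is the XOR of the component values.
Combined value = 2 ⊕ 6 = 4.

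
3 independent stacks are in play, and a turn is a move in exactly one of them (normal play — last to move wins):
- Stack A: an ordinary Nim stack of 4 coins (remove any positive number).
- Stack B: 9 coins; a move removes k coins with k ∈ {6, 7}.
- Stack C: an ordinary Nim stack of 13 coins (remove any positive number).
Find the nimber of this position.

8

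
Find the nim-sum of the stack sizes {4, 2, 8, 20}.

In binary:
  00100  (4)
  00010  (2)
  01000  (8)
  10100  (20)
  -----
  11010  (26)

26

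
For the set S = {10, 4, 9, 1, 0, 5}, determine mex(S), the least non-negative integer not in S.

The values 0, 1 are all present; 2 is the first non-negative integer missing from the set.

2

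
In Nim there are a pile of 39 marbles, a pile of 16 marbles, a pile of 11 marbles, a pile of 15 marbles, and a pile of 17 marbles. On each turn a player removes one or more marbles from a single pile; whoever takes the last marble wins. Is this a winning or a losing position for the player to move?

Bitwise XOR of the heap sizes:
  100111  (39)
  010000  (16)
  001011  (11)
  001111  (15)
  010001  (17)
  ------
  100010  (34)
The nim-sum is 34 ≠ 0, so this is an N-position: the player to move can win.

Winning position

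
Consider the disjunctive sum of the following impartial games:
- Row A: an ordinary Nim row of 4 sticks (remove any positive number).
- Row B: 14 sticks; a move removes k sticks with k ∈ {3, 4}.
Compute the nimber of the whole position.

Row A is a plain Nim row of size 4, so its Grundy value is 4.
Build the Grundy sequence for row B with g(k) = mex{g(k−s) : s ∈ {3, 4}, s ≤ k}:
g(0) = mex{} = 0
g(1) = mex{} = 0
g(2) = mex{} = 0
g(3) = mex{0} = 1
g(4) = mex{0} = 1
g(5) = mex{0} = 1
g(6) = mex{0,1} = 2
g(7) = mex{1} = 0
g(8) = mex{1} = 0
g(9) = mex{1,2} = 0
g(10) = mex{0,2} = 1
g(11) = mex{0} = 1
g(12) = mex{0} = 1
g(13) = mex{0,1} = 2
g(14) = mex{1} = 0
So g(14) = 0.
By the Sprague-Grundy theorem, the Grundy value of a sum of independent games is the XOR of the component values.
Combined value = 4 ⊕ 0 = 4.

4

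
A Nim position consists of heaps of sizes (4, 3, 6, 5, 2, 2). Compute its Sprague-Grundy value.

4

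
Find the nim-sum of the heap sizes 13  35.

Nim-sum: 13 XOR 35 = 46.

46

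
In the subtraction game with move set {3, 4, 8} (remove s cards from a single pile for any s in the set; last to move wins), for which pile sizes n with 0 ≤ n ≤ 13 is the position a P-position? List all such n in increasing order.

0, 1, 2, 7, 12, 13

Compute g(0), g(1), … for moves {3, 4, 8}:
g(0) = mex{} = 0
g(1) = mex{} = 0
g(2) = mex{} = 0
g(3) = mex{0} = 1
g(4) = mex{0} = 1
g(5) = mex{0} = 1
g(6) = mex{0,1} = 2
g(7) = mex{1} = 0
g(8) = mex{0,1} = 2
g(9) = mex{0,1,2} = 3
g(10) = mex{0,2} = 1
g(11) = mex{0,1,2} = 3
g(12) = mex{1,2,3} = 0
g(13) = mex{1,3} = 0
The P-positions (g = 0) in 0..13 are 0, 1, 2, 7, 12, 13.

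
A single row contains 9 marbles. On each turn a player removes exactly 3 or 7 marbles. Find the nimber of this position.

1

Grundy values for subtraction set {3, 7}:
k:     0  1  2  3  4  5  6  7  8  9
g(k):  0  0  0  1  1  1  0  2  2  1
So g(9) = 1.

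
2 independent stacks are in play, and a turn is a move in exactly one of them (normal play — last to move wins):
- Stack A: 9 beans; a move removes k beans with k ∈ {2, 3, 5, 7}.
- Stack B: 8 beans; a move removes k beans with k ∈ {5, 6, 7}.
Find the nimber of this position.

1

Grundy values for stack A (subtraction set {2, 3, 5, 7}):
k:     0  1  2  3  4  5  6  7  8  9
g(k):  0  0  1  1  2  2  3  3  4  0
So g(9) = 0.
Build the Grundy sequence for stack B with g(k) = mex{g(k−s) : s ∈ {5, 6, 7}, s ≤ k}:
g(0) = mex{} = 0
g(1) = mex{} = 0
g(2) = mex{} = 0
g(3) = mex{} = 0
g(4) = mex{} = 0
g(5) = mex{0} = 1
g(6) = mex{0} = 1
g(7) = mex{0} = 1
g(8) = mex{0} = 1
So g(8) = 1.
By the Sprague-Grundy theorem, the Grundy value of a sum of independent games is the XOR of the component values.
Combined value = 0 ⊕ 1 = 1.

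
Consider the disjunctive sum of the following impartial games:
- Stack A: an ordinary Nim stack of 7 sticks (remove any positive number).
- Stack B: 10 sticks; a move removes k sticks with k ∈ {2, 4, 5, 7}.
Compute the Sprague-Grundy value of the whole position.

7

Stack A is a plain Nim stack of size 7, so its Grundy value is 7.
Build the Grundy sequence for stack B with g(k) = mex{g(k−s) : s ∈ {2, 4, 5, 7}, s ≤ k}:
g(0) = mex{} = 0
g(1) = mex{} = 0
g(2) = mex{0} = 1
g(3) = mex{0} = 1
g(4) = mex{0,1} = 2
g(5) = mex{0,1} = 2
g(6) = mex{0,1,2} = 3
g(7) = mex{0,1,2} = 3
g(8) = mex{0,1,2,3} = 4
g(9) = mex{1,2,3} = 0
g(10) = mex{1,2,3,4} = 0
So g(10) = 0.
By the Sprague-Grundy theorem, the Grundy value of a sum of independent games is the XOR of the component values.
Combined value = 7 ⊕ 0 = 7.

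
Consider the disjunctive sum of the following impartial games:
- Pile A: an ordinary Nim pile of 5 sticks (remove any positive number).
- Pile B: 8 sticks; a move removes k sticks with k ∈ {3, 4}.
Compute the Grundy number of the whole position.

5

Pile A is a plain Nim pile of size 5, so its Grundy value is 5.
Grundy values for pile B (subtraction set {3, 4}):
g(0) = mex{} = 0
g(1) = mex{} = 0
g(2) = mex{} = 0
g(3) = mex{0} = 1
g(4) = mex{0} = 1
g(5) = mex{0} = 1
g(6) = mex{0,1} = 2
g(7) = mex{1} = 0
g(8) = mex{1} = 0
So g(8) = 0.
The value of a disjunctive sum is the nim-sum of the parts.
Combined value = 5 ⊕ 0 = 5.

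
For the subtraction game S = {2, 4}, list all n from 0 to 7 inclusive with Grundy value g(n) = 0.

0, 1, 6, 7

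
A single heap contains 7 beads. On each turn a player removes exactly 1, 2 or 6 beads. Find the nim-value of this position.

Compute g(0), g(1), … for moves {1, 2, 6}:
g(0) = mex{} = 0
g(1) = mex{0} = 1
g(2) = mex{0,1} = 2
g(3) = mex{1,2} = 0
g(4) = mex{0,2} = 1
g(5) = mex{0,1} = 2
g(6) = mex{0,1,2} = 3
g(7) = mex{1,2,3} = 0
So g(7) = 0.

0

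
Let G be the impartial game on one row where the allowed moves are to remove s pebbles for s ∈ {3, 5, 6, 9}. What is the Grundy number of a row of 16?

Compute g(0), g(1), … for moves {3, 5, 6, 9}:
k:     0  1  2  3  4  5  6  7  8  9 10 11 12 13 14 15 16
g(k):  0  0  0  1  1  1  2  2  2  3  3  3  0  0  0  1  1
So g(16) = 1.

1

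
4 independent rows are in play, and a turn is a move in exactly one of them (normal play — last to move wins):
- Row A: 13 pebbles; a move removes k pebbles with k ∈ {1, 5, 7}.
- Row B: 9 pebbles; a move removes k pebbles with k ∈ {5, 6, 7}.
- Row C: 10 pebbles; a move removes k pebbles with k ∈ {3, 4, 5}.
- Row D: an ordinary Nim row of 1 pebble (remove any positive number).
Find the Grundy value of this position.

1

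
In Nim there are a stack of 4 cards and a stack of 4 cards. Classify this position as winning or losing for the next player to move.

Losing position

Write each in binary and XOR column by column:
  100  (4)
  100  (4)
  ---
  000  (0)
The nim-sum is 0, so this is a P-position: the player to move is in a losing position under optimal play.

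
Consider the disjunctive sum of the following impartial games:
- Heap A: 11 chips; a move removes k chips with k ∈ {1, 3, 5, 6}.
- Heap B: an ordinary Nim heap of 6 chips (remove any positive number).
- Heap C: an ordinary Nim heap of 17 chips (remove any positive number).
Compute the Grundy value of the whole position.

23

Build the Grundy sequence for heap A with g(k) = mex{g(k−s) : s ∈ {1, 3, 5, 6}, s ≤ k}:
k:     0  1  2  3  4  5  6  7  8  9 10 11
g(k):  0  1  0  1  0  1  2  3  2  3  2  0
So g(11) = 0.
Heap B is a plain Nim heap of size 6, so its Grundy value is 6.
Heap C is a plain Nim heap of size 17, so its Grundy value is 17.
By the Sprague-Grundy theorem, the Grundy value of a sum of independent games is the XOR of the component values.
Combined value = 0 XOR 6 XOR 17 = 23.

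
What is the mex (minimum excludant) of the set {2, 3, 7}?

0

0 is not in the set, so the mex is 0.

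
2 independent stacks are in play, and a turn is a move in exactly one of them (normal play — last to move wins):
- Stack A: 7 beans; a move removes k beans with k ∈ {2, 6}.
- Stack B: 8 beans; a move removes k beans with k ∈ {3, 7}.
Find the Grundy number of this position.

Grundy values for stack A (subtraction set {2, 6}):
k:     0  1  2  3  4  5  6  7
g(k):  0  0  1  1  0  0  1  1
So g(7) = 1.
For stack B, compute g(0), g(1), … with moves {3, 7}:
k:     0  1  2  3  4  5  6  7  8
g(k):  0  0  0  1  1  1  0  2  2
So g(8) = 2.
By the Sprague-Grundy theorem, the Grundy value of a sum of independent games is the XOR of the component values.
Combined value = 1 XOR 2 = 3.

3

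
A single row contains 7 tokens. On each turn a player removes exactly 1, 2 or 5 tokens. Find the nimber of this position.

Build the Grundy sequence with g(k) = mex{g(k−s) : s ∈ {1, 2, 5}, s ≤ k}:
k:     0  1  2  3  4  5  6  7
g(k):  0  1  2  0  1  2  0  1
So g(7) = 1.

1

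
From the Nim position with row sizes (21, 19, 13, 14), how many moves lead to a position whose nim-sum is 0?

3

Bitwise XOR of the heap sizes:
  10101  (21)
  10011  (19)
  01101  (13)
  01110  (14)
  -----
  00101  (5)
The overall nim-sum is X = 5. A row of size p has a winning move iff p XOR X < p (reduce it to p XOR X).
  21: 21 XOR 5 = 16 < 21 — winning move (to 16).
  19: 19 XOR 5 = 22 ≥ 19 — no move.
  13: 13 XOR 5 = 8 < 13 — winning move (to 8).
  14: 14 XOR 5 = 11 < 14 — winning move (to 11).
That gives 3 winning moves.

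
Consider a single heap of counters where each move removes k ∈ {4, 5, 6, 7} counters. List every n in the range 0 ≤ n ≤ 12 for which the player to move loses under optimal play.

0, 1, 2, 3, 11, 12

Build the Grundy sequence with g(k) = mex{g(k−s) : s ∈ {4, 5, 6, 7}, s ≤ k}:
g(0) = mex{} = 0
g(1) = mex{} = 0
g(2) = mex{} = 0
g(3) = mex{} = 0
g(4) = mex{0} = 1
g(5) = mex{0} = 1
g(6) = mex{0} = 1
g(7) = mex{0} = 1
g(8) = mex{0,1} = 2
g(9) = mex{0,1} = 2
g(10) = mex{0,1} = 2
g(11) = mex{1} = 0
g(12) = mex{1,2} = 0
The P-positions (g = 0) in 0..12 are 0, 1, 2, 3, 11, 12.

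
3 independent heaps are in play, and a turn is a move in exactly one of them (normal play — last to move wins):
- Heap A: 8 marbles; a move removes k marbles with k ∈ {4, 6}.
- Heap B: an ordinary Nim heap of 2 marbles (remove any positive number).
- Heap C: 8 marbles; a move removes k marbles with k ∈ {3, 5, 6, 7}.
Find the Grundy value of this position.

2

Build the Grundy sequence for heap A with g(k) = mex{g(k−s) : s ∈ {4, 6}, s ≤ k}:
k:     0  1  2  3  4  5  6  7  8
g(k):  0  0  0  0  1  1  1  1  2
So g(8) = 2.
Heap B is a plain Nim heap of size 2, so its Grundy value is 2.
Build the Grundy sequence for heap C with g(k) = mex{g(k−s) : s ∈ {3, 5, 6, 7}, s ≤ k}:
k:     0  1  2  3  4  5  6  7  8
g(k):  0  0  0  1  1  1  2  2  2
So g(8) = 2.
By the Sprague-Grundy theorem, the Grundy value of a sum of independent games is the XOR of the component values.
Combined value = 2 ⊕ 2 ⊕ 2 = 2.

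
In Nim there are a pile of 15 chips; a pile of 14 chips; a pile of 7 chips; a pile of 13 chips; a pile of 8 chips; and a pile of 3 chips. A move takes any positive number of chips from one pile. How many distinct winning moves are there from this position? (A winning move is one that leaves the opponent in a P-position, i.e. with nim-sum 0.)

0

Nim-sum: 15 XOR 14 XOR 7 XOR 13 XOR 8 XOR 3 = 0.
The nim-sum is already 0, so every move leaves a nonzero nim-sum — there are no winning moves.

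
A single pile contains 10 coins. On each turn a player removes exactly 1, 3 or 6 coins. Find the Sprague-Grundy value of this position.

1

Grundy values for subtraction set {1, 3, 6}:
g(0) = mex{} = 0
g(1) = mex{0} = 1
g(2) = mex{1} = 0
g(3) = mex{0} = 1
g(4) = mex{1} = 0
g(5) = mex{0} = 1
g(6) = mex{0,1} = 2
g(7) = mex{0,1,2} = 3
g(8) = mex{0,1,3} = 2
g(9) = mex{1,2} = 0
g(10) = mex{0,3} = 1
So g(10) = 1.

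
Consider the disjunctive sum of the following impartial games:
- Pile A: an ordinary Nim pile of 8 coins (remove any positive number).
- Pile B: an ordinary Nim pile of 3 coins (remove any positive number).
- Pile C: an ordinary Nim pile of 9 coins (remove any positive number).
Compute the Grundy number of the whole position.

2

Pile A is a plain Nim pile of size 8, so its Grundy value is 8.
Pile B is a plain Nim pile of size 3, so its Grundy value is 3.
Pile C is a plain Nim pile of size 9, so its Grundy value is 9.
By the Sprague-Grundy theorem, the Grundy value of a sum of independent games is the XOR of the component values.
Combined value = 8 XOR 3 XOR 9 = 2.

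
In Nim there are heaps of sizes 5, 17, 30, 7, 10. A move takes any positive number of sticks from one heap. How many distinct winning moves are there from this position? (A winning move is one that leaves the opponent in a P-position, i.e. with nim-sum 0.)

3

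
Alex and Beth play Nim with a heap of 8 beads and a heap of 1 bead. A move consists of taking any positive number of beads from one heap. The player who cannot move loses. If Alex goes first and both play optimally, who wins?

Alex wins

Nim-sum: 8 ⊕ 1 = 9.
The nim-sum is 9 ≠ 0, so this is an N-position: the player to move can win; Alex has a winning move.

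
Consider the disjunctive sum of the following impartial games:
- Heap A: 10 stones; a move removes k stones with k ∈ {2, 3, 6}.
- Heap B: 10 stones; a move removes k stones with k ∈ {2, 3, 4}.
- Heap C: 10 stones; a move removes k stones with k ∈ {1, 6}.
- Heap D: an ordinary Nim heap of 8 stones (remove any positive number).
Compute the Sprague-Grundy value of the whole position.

Build the Grundy sequence for heap A with g(k) = mex{g(k−s) : s ∈ {2, 3, 6}, s ≤ k}:
k:     0  1  2  3  4  5  6  7  8  9 10
g(k):  0  0  1  1  2  0  3  1  2  0  0
So g(10) = 0.
Build the Grundy sequence for heap B with g(k) = mex{g(k−s) : s ∈ {2, 3, 4}, s ≤ k}:
k:     0  1  2  3  4  5  6  7  8  9 10
g(k):  0  0  1  1  2  2  0  0  1  1  2
So g(10) = 2.
For heap C, compute g(0), g(1), … with moves {1, 6}:
k:     0  1  2  3  4  5  6  7  8  9 10
g(k):  0  1  0  1  0  1  2  0  1  0  1
So g(10) = 1.
Heap D is a plain Nim heap of size 8, so its Grundy value is 8.
The value of a disjunctive sum is the nim-sum of the parts.
Combined value = 0 ⊕ 2 ⊕ 1 ⊕ 8 = 11.

11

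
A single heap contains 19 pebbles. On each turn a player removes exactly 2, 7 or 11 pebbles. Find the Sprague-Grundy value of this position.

Build the Grundy sequence with g(k) = mex{g(k−s) : s ∈ {2, 7, 11}, s ≤ k}:
k:     0  1  2  3  4  5  6  7  8  9 10 11 12 13 14 15 16 17 18 19
g(k):  0  0  1  1  0  0  1  1  2  0  0  1  1  0  0  1  1  2  0  0
So g(19) = 0.

0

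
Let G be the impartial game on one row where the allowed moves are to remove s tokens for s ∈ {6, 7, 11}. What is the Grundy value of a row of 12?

2

Grundy values for subtraction set {6, 7, 11}:
g(0) = mex{} = 0
g(1) = mex{} = 0
g(2) = mex{} = 0
g(3) = mex{} = 0
g(4) = mex{} = 0
g(5) = mex{} = 0
g(6) = mex{0} = 1
g(7) = mex{0} = 1
g(8) = mex{0} = 1
g(9) = mex{0} = 1
g(10) = mex{0} = 1
g(11) = mex{0} = 1
g(12) = mex{0,1} = 2
So g(12) = 2.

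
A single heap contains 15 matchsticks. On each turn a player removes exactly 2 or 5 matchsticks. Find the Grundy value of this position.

Compute g(0), g(1), … for moves {2, 5}:
k:     0  1  2  3  4  5  6  7  8  9 10 11 12 13 14 15
g(k):  0  0  1  1  0  2  1  0  0  1  1  0  2  1  0  0
So g(15) = 0.

0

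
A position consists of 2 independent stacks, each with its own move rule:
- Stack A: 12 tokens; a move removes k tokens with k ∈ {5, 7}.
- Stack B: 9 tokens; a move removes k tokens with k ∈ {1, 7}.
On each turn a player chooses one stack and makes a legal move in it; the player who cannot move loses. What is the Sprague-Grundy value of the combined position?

Build the Grundy sequence for stack A with g(k) = mex{g(k−s) : s ∈ {5, 7}, s ≤ k}:
g(0) = mex{} = 0
g(1) = mex{} = 0
g(2) = mex{} = 0
g(3) = mex{} = 0
g(4) = mex{} = 0
g(5) = mex{0} = 1
g(6) = mex{0} = 1
g(7) = mex{0} = 1
g(8) = mex{0} = 1
g(9) = mex{0} = 1
g(10) = mex{0,1} = 2
g(11) = mex{0,1} = 2
g(12) = mex{1} = 0
So g(12) = 0.
For stack B, compute g(0), g(1), … with moves {1, 7}:
k:     0  1  2  3  4  5  6  7  8  9
g(k):  0  1  0  1  0  1  0  1  0  1
So g(9) = 1.
The value of a disjunctive sum is the nim-sum of the parts.
Combined value = 0 XOR 1 = 1.

1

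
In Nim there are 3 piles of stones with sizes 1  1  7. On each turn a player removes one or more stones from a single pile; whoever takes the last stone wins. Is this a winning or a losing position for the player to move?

Winning position

Bitwise XOR of the heap sizes:
  001  (1)
  001  (1)
  111  (7)
  ---
  111  (7)
The nim-sum is 7 ≠ 0, so this is an N-position: the player to move can win.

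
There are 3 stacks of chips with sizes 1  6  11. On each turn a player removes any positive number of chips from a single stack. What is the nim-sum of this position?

12

Nim-sum: 1 ^ 6 ^ 11 = 12.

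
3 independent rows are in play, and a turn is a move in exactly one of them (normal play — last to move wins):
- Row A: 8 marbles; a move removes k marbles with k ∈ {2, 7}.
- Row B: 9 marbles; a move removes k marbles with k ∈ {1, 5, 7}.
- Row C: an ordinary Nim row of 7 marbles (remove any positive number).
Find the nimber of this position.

Grundy values for row A (subtraction set {2, 7}):
k:     0  1  2  3  4  5  6  7  8
g(k):  0  0  1  1  0  0  1  1  2
So g(8) = 2.
Grundy values for row B (subtraction set {1, 5, 7}):
k:     0  1  2  3  4  5  6  7  8  9
g(k):  0  1  0  1  0  1  0  1  0  1
So g(9) = 1.
Row C is a plain Nim row of size 7, so its Grundy value is 7.
By the Sprague-Grundy theorem, the Grundy value of a sum of independent games is the XOR of the component values.
Combined value = 2 XOR 1 XOR 7 = 4.

4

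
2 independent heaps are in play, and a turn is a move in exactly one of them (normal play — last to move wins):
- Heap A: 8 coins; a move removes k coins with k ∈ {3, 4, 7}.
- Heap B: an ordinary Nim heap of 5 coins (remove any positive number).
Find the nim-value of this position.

Grundy values for heap A (subtraction set {3, 4, 7}):
g(0) = mex{} = 0
g(1) = mex{} = 0
g(2) = mex{} = 0
g(3) = mex{0} = 1
g(4) = mex{0} = 1
g(5) = mex{0} = 1
g(6) = mex{0,1} = 2
g(7) = mex{0,1} = 2
g(8) = mex{0,1} = 2
So g(8) = 2.
Heap B is a plain Nim heap of size 5, so its Grundy value is 5.
The value of a disjunctive sum is the nim-sum of the parts.
Combined value = 2 XOR 5 = 7.

7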